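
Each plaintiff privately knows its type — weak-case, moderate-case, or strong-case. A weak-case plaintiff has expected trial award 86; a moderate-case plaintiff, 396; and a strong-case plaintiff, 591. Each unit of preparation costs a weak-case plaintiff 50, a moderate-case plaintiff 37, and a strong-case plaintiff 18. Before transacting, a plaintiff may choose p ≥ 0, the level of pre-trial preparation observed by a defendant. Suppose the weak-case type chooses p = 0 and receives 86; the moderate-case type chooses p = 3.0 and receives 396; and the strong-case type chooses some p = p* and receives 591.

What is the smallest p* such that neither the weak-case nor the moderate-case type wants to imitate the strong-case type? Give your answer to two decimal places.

10.10

Weak-case type (on-path payoff 86) won't mimic when 86 ≥ 591 − 50·p*, i.e. p* ≥ 10.10.
Moderate-case type (on-path payoff 396 − 37×3.0 = 285) won't mimic when 285 ≥ 591 − 37·p*, i.e. p* ≥ 8.27.
Both must hold, so p* = max(10.10, 8.27) = 10.10. The weak-case type's constraint binds.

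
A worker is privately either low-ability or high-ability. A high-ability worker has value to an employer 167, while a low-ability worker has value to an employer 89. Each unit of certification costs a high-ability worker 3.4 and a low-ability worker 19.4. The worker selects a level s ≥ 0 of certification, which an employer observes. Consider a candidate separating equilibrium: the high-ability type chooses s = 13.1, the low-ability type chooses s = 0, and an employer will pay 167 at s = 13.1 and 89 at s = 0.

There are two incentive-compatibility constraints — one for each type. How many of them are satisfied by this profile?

2

Low-ability type: stay at 0 → 89; mimic → 167 − 19.4 × 13.1 = -87.14. IC holds (89 ≥ -87.14).
High-ability type: signal → 167 − 3.4 × 13.1 = 122.46; deviate to 0 → 89. IC holds (122.46 ≥ 89).
2 of 2 constraints hold, so this is a separating equilibrium.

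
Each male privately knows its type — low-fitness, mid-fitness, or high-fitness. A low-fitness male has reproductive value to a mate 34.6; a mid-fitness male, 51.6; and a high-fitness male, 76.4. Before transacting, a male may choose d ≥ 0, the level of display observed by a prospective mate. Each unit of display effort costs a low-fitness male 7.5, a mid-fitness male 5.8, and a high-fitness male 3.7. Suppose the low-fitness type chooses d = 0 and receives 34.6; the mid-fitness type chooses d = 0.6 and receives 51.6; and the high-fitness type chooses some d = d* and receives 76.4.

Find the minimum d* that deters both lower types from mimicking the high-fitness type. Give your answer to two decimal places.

5.57

Low-fitness type (on-path payoff 34.6) won't mimic when 34.6 ≥ 76.4 − 7.5·d*, i.e. d* ≥ 5.57.
Mid-fitness type (on-path payoff 51.6 − 5.8×0.6 = 48.12) won't mimic when 48.12 ≥ 76.4 − 5.8·d*, i.e. d* ≥ 4.88.
Both must hold, so d* = max(5.57, 4.88) = 5.57. The low-fitness type's constraint binds.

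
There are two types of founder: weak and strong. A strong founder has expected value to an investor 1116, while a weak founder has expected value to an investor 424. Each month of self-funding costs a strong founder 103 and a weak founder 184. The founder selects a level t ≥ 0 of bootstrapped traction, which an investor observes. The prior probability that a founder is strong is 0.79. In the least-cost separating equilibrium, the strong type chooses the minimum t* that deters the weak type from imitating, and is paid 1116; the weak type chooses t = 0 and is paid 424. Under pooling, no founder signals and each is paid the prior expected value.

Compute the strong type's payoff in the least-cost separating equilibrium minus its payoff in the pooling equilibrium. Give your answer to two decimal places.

-242.05

Least-cost separating signal: t* solves 424 = 1116 − 184·t*, so t* = (1116 − 424)/184 ≈ 3.7609.
Strong type's separating payoff: 1116 − 103 × t* = 1116 − 103 × (1116 − 424)/184 = 1116 − 71276/184 ≈ 728.6304.
Pooling payoff: 0.79 × 1116 + 0.21 × 424 = 970.68.
Difference: 728.6304 − 970.68 = -242.0496, i.e. -242.05 to two decimal places.
The strong type would prefer the pooling outcome.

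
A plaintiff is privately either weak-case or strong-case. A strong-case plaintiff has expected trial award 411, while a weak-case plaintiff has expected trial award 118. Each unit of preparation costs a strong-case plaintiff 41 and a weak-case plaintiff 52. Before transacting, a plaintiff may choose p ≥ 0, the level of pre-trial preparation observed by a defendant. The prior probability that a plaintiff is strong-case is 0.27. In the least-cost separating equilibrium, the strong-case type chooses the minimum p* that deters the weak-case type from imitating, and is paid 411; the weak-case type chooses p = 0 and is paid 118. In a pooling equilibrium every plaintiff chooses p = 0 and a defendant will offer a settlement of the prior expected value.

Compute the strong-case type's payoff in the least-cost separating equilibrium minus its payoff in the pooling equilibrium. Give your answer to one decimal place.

-17.1

Least-cost separating signal: p* solves 118 = 411 − 52·p*, so p* = (411 − 118)/52 ≈ 5.6346.
Strong-case type's separating payoff: 411 − 41 × p* = 411 − 41 × (411 − 118)/52 = 411 − 12013/52 ≈ 179.981.
Pooling payoff: 0.27 × 411 + 0.73 × 118 = 197.11.
Difference: 179.981 − 197.11 = -17.129, i.e. -17.1 to one decimal place.
The strong-case type would prefer the pooling outcome.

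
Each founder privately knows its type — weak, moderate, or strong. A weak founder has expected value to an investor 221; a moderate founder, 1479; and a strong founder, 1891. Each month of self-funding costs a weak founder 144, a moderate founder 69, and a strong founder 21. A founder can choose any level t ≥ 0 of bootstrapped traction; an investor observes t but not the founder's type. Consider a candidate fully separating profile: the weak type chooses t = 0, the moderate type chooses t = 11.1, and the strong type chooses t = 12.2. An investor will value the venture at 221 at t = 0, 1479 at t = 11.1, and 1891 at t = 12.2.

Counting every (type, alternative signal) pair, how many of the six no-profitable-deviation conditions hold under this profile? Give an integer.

5

Strong (own payoff 1891 − 21×12.2 = 1634.8): to t=0 gives 221 → no gain ✓; to t=11.1 gives 1479 − 21×11.1 = 1245.9 → no gain ✓.
Weak (own payoff 221): to t=11.1 gives 1479 − 144×11.1 = -119.4 → no gain ✓; to t=12.2 gives 1891 − 144×12.2 = 134.2 → no gain ✓.
Moderate (own payoff 1479 − 69×11.1 = 713.1): to t=0 gives 221 → no gain ✓; to t=12.2 gives 1891 − 69×12.2 = 1049.2 → profitable ✗.
5 of the 6 constraints hold; not an equilibrium.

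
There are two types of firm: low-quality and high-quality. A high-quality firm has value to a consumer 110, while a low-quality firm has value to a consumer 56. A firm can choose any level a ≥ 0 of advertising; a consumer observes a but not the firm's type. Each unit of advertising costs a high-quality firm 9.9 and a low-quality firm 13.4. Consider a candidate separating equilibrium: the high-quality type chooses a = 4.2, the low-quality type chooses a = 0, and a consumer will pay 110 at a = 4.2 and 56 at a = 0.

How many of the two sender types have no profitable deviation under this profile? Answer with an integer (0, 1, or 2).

Low-quality type: stay at 0 → 56; mimic → 110 − 13.4 × 4.2 = 53.72. IC holds (56 ≥ 53.72).
High-quality type: signal → 110 − 9.9 × 4.2 = 68.42; deviate to 0 → 56. IC holds (68.42 ≥ 56).
2 of 2 constraints hold, so this is a separating equilibrium.

2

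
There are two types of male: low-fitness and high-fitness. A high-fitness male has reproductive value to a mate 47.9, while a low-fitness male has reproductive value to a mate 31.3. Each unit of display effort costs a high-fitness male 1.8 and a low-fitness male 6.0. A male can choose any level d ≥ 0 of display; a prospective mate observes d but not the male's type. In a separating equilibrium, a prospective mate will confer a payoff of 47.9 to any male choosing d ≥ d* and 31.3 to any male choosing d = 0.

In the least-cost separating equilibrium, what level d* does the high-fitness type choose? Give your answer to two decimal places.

2.77

A low-fitness male choosing d = 0 receives 31.3.
Imitating at d* instead would pay 47.9 at cost 6.0·d*, netting 47.9 − 6.0·d*.
Indifference: 31.3 = 47.9 − 6.0·d*, so d* = (47.9 − 31.3) / 6.0 ≈ 2.77.
This is the low-fitness type's binding incentive-compatibility constraint; any d ≥ 2.77 sustains separation on that side.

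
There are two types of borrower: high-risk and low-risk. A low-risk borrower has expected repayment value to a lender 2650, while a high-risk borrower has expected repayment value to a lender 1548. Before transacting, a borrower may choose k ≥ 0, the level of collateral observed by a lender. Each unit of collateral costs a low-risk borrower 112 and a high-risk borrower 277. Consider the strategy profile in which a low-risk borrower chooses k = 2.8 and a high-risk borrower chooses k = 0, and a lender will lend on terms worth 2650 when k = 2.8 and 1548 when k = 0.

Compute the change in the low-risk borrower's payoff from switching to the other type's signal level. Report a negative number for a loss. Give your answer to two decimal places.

-788.40

Playing k = 2.8 the low-risk borrower receives 2650 − 112 × 2.8 = 2336.4.
Deviating to k = 0 yields 1548 instead.
Gain from deviating: 1548 − 2336.4 = -788.40.
The gain is negative, so the low-risk type's incentive-compatibility constraint is satisfied.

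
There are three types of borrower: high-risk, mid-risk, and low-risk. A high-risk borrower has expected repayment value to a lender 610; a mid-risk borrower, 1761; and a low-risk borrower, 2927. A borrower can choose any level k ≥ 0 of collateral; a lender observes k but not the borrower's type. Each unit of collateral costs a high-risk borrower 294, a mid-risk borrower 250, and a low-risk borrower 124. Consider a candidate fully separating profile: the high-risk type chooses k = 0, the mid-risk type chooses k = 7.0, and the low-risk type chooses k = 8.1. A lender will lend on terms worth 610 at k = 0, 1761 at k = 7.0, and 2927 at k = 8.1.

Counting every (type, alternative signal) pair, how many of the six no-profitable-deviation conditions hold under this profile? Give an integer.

Mid-risk (own payoff 1761 − 250×7.0 = 11): to k=0 gives 610 → profitable ✗; to k=8.1 gives 2927 − 250×8.1 = 902 → profitable ✗.
High-risk (own payoff 610): to k=7.0 gives 1761 − 294×7.0 = -297 → no gain ✓; to k=8.1 gives 2927 − 294×8.1 = 545.6 → no gain ✓.
Low-risk (own payoff 2927 − 124×8.1 = 1922.6): to k=0 gives 610 → no gain ✓; to k=7.0 gives 1761 − 124×7.0 = 893 → no gain ✓.
4 of the 6 constraints hold; not an equilibrium.

4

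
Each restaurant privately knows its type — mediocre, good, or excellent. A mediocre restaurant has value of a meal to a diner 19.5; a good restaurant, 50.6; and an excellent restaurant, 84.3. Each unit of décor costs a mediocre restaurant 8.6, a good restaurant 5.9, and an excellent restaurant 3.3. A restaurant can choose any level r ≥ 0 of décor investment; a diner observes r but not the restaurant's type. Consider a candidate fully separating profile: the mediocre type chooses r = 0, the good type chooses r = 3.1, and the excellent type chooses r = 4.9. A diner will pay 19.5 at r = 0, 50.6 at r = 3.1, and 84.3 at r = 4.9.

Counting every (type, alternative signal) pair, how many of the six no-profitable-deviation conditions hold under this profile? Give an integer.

3

Good (own payoff 50.6 − 5.9×3.1 = 32.31): to r=0 gives 19.5 → no gain ✓; to r=4.9 gives 84.3 − 5.9×4.9 = 55.39 → profitable ✗.
Mediocre (own payoff 19.5): to r=3.1 gives 50.6 − 8.6×3.1 = 23.94 → profitable ✗; to r=4.9 gives 84.3 − 8.6×4.9 = 42.16 → profitable ✗.
Excellent (own payoff 84.3 − 3.3×4.9 = 68.13): to r=0 gives 19.5 → no gain ✓; to r=3.1 gives 50.6 − 3.3×3.1 = 40.37 → no gain ✓.
3 of the 6 constraints hold; not an equilibrium.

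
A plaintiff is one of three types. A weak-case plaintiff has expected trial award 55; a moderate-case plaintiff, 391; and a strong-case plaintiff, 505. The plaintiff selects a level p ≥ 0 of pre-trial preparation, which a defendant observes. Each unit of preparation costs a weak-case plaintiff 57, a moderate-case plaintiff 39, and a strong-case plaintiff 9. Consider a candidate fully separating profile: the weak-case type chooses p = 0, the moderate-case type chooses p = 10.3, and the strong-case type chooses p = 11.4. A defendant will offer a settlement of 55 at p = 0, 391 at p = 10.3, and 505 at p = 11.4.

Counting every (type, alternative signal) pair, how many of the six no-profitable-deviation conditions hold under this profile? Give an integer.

Weak-case (own payoff 55): to p=10.3 gives 391 − 57×10.3 = -196.1 → no gain ✓; to p=11.4 gives 505 − 57×11.4 = -144.8 → no gain ✓.
Moderate-case (own payoff 391 − 39×10.3 = -10.7): to p=0 gives 55 → profitable ✗; to p=11.4 gives 505 − 39×11.4 = 60.4 → profitable ✗.
Strong-case (own payoff 505 − 9×11.4 = 402.4): to p=0 gives 55 → no gain ✓; to p=10.3 gives 391 − 9×10.3 = 298.3 → no gain ✓.
4 of the 6 constraints hold; not an equilibrium.

4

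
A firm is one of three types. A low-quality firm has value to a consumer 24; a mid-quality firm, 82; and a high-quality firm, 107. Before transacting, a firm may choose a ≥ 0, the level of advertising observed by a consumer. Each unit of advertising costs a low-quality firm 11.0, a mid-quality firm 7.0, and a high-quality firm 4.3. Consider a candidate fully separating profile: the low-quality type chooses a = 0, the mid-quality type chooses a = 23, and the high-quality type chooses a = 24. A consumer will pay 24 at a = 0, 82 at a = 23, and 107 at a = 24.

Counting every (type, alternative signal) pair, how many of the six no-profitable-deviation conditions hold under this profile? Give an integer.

3

High-quality (own payoff 107 − 4.3×24 = 3.8): to a=0 gives 24 → profitable ✗; to a=23 gives 82 − 4.3×23 = -16.9 → no gain ✓.
Low-quality (own payoff 24): to a=23 gives 82 − 11.0×23 = -171 → no gain ✓; to a=24 gives 107 − 11.0×24 = -157 → no gain ✓.
Mid-quality (own payoff 82 − 7.0×23 = -79): to a=0 gives 24 → profitable ✗; to a=24 gives 107 − 7.0×24 = -61 → profitable ✗.
3 of the 6 constraints hold; not an equilibrium.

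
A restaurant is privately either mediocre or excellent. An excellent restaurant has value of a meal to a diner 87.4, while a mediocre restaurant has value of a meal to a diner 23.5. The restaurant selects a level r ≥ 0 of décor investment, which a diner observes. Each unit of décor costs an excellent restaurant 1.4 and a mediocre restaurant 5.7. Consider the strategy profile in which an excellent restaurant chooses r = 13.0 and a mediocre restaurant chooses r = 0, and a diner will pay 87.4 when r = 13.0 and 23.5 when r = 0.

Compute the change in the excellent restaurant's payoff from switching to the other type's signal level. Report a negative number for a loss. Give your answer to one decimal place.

Playing r = 13.0 the excellent restaurant receives 87.4 − 1.4 × 13.0 = 69.2.
Deviating to r = 0 yields 23.5 instead.
Gain from deviating: 23.5 − 69.2 = -45.7.
The gain is negative, so the excellent type's incentive-compatibility constraint is satisfied.

-45.7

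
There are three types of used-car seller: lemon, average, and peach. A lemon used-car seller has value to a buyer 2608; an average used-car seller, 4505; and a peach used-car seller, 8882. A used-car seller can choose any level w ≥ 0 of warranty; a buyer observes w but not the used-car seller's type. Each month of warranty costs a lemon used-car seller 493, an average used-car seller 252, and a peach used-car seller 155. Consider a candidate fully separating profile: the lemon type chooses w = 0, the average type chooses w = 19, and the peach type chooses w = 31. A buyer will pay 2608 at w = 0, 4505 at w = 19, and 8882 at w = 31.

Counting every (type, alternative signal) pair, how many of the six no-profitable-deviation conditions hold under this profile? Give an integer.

Peach (own payoff 8882 − 155×31 = 4077): to w=0 gives 2608 → no gain ✓; to w=19 gives 4505 − 155×19 = 1560 → no gain ✓.
Lemon (own payoff 2608): to w=19 gives 4505 − 493×19 = -4862 → no gain ✓; to w=31 gives 8882 − 493×31 = -6401 → no gain ✓.
Average (own payoff 4505 − 252×19 = -283): to w=0 gives 2608 → profitable ✗; to w=31 gives 8882 − 252×31 = 1070 → profitable ✗.
4 of the 6 constraints hold; not an equilibrium.

4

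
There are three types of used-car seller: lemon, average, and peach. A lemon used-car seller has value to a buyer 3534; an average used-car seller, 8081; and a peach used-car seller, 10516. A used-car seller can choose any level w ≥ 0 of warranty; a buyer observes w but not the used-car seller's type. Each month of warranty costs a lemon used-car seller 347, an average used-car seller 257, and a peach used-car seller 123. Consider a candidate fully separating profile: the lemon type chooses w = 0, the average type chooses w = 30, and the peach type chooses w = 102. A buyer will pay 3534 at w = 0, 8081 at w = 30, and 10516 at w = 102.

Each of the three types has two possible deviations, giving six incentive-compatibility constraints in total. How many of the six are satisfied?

3

Average (own payoff 8081 − 257×30 = 371): to w=0 gives 3534 → profitable ✗; to w=102 gives 10516 − 257×102 = -15698 → no gain ✓.
Peach (own payoff 10516 − 123×102 = -2030): to w=0 gives 3534 → profitable ✗; to w=30 gives 8081 − 123×30 = 4391 → profitable ✗.
Lemon (own payoff 3534): to w=30 gives 8081 − 347×30 = -2329 → no gain ✓; to w=102 gives 10516 − 347×102 = -24878 → no gain ✓.
3 of the 6 constraints hold; not an equilibrium.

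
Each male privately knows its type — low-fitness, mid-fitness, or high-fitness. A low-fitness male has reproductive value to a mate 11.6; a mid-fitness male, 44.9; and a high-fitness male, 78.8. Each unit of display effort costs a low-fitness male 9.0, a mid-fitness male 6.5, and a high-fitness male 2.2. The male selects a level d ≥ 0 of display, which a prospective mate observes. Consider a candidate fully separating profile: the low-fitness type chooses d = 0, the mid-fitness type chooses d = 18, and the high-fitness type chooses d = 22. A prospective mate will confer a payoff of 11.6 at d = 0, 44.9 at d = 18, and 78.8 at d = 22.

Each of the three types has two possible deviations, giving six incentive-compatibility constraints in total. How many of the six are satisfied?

Mid-fitness (own payoff 44.9 − 6.5×18 = -72.1): to d=0 gives 11.6 → profitable ✗; to d=22 gives 78.8 − 6.5×22 = -64.2 → profitable ✗.
High-fitness (own payoff 78.8 − 2.2×22 = 30.4): to d=0 gives 11.6 → no gain ✓; to d=18 gives 44.9 − 2.2×18 = 5.3 → no gain ✓.
Low-fitness (own payoff 11.6): to d=18 gives 44.9 − 9.0×18 = -117.1 → no gain ✓; to d=22 gives 78.8 − 9.0×22 = -119.2 → no gain ✓.
4 of the 6 constraints hold; not an equilibrium.

4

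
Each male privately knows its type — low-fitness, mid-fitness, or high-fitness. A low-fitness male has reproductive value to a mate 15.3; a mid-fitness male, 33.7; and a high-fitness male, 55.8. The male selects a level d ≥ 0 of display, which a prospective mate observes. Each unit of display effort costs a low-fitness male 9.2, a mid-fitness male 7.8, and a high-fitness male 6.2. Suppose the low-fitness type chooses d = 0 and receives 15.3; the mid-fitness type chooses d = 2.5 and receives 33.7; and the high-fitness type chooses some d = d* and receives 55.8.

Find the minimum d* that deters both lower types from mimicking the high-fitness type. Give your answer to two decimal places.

Low-fitness type (on-path payoff 15.3) won't mimic when 15.3 ≥ 55.8 − 9.2·d*, i.e. d* ≥ 4.40.
Mid-fitness type (on-path payoff 33.7 − 7.8×2.5 = 14.2) won't mimic when 14.2 ≥ 55.8 − 7.8·d*, i.e. d* ≥ 5.33.
Both must hold, so d* = max(4.40, 5.33) = 5.33. The mid-fitness type's constraint binds.

5.33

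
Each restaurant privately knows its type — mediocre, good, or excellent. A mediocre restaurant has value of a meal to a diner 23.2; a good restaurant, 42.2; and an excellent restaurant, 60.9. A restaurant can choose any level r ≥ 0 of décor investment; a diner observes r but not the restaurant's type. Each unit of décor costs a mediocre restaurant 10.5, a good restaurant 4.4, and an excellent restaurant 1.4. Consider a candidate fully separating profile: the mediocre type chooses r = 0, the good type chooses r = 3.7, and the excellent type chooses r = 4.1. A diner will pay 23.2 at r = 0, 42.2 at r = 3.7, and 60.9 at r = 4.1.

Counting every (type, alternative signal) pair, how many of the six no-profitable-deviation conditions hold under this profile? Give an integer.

Good (own payoff 42.2 − 4.4×3.7 = 25.92): to r=0 gives 23.2 → no gain ✓; to r=4.1 gives 60.9 − 4.4×4.1 = 42.86 → profitable ✗.
Excellent (own payoff 60.9 − 1.4×4.1 = 55.16): to r=0 gives 23.2 → no gain ✓; to r=3.7 gives 42.2 − 1.4×3.7 = 37.02 → no gain ✓.
Mediocre (own payoff 23.2): to r=3.7 gives 42.2 − 10.5×3.7 = 3.35 → no gain ✓; to r=4.1 gives 60.9 − 10.5×4.1 = 17.85 → no gain ✓.
5 of the 6 constraints hold; not an equilibrium.

5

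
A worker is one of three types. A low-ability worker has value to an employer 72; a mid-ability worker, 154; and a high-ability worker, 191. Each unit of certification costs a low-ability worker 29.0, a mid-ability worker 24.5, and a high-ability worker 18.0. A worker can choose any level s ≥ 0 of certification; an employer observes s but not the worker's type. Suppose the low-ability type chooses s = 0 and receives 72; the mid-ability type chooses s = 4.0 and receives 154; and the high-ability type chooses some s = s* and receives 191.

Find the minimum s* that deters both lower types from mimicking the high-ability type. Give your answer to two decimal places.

5.51

Mid-ability type (on-path payoff 154 − 24.5×4.0 = 56) won't mimic when 56 ≥ 191 − 24.5·s*, i.e. s* ≥ 5.51.
Low-ability type (on-path payoff 72) won't mimic when 72 ≥ 191 − 29.0·s*, i.e. s* ≥ 4.10.
Both must hold, so s* = max(4.10, 5.51) = 5.51. The mid-ability type's constraint binds.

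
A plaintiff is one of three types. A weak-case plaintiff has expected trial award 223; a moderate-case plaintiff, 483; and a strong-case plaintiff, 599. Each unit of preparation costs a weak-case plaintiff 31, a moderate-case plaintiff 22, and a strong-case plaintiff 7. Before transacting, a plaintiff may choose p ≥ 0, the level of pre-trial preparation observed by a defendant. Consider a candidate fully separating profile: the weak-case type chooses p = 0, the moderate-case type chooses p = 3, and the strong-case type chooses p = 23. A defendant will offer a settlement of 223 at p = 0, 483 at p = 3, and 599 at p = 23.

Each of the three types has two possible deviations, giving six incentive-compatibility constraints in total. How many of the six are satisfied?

Strong-case (own payoff 599 − 7×23 = 438): to p=0 gives 223 → no gain ✓; to p=3 gives 483 − 7×3 = 462 → profitable ✗.
Moderate-case (own payoff 483 − 22×3 = 417): to p=0 gives 223 → no gain ✓; to p=23 gives 599 − 22×23 = 93 → no gain ✓.
Weak-case (own payoff 223): to p=3 gives 483 − 31×3 = 390 → profitable ✗; to p=23 gives 599 − 31×23 = -114 → no gain ✓.
4 of the 6 constraints hold; not an equilibrium.

4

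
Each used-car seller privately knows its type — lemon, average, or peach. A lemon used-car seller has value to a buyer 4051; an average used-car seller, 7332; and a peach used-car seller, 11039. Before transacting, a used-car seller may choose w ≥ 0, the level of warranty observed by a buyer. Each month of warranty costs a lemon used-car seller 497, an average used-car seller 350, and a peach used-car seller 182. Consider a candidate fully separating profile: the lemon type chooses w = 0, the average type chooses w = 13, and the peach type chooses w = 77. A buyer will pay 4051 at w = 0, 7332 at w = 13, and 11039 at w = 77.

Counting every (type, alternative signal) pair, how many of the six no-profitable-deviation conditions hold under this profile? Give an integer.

Lemon (own payoff 4051): to w=13 gives 7332 − 497×13 = 871 → no gain ✓; to w=77 gives 11039 − 497×77 = -27230 → no gain ✓.
Peach (own payoff 11039 − 182×77 = -2975): to w=0 gives 4051 → profitable ✗; to w=13 gives 7332 − 182×13 = 4966 → profitable ✗.
Average (own payoff 7332 − 350×13 = 2782): to w=0 gives 4051 → profitable ✗; to w=77 gives 11039 − 350×77 = -15911 → no gain ✓.
3 of the 6 constraints hold; not an equilibrium.

3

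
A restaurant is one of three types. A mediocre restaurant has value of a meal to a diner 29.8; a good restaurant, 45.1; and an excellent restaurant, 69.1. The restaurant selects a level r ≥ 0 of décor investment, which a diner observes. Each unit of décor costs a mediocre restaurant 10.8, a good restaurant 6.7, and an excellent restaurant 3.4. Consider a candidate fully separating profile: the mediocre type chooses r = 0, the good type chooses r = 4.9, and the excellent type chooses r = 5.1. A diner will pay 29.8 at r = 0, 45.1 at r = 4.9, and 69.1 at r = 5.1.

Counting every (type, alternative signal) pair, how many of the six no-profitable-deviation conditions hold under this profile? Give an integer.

Excellent (own payoff 69.1 − 3.4×5.1 = 51.76): to r=0 gives 29.8 → no gain ✓; to r=4.9 gives 45.1 − 3.4×4.9 = 28.44 → no gain ✓.
Good (own payoff 45.1 − 6.7×4.9 = 12.27): to r=0 gives 29.8 → profitable ✗; to r=5.1 gives 69.1 − 6.7×5.1 = 34.93 → profitable ✗.
Mediocre (own payoff 29.8): to r=4.9 gives 45.1 − 10.8×4.9 = -7.82 → no gain ✓; to r=5.1 gives 69.1 − 10.8×5.1 = 14.02 → no gain ✓.
4 of the 6 constraints hold; not an equilibrium.

4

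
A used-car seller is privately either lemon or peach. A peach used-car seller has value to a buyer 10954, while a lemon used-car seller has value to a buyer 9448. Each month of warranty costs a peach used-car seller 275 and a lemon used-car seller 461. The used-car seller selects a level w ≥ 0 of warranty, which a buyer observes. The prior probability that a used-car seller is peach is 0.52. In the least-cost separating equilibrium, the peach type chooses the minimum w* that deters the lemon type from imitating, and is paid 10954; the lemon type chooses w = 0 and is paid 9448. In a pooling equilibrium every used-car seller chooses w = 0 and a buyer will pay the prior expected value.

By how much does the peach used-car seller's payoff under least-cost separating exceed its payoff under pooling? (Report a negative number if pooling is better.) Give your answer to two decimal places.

Least-cost separating signal: w* solves 9448 = 10954 − 461·w*, so w* = (10954 − 9448)/461 ≈ 3.2668.
Peach type's separating payoff: 10954 − 275 × w* = 10954 − 275 × (10954 − 9448)/461 = 10954 − 414150/461 ≈ 10055.6269.
Pooling payoff: 0.52 × 10954 + 0.48 × 9448 = 10231.12.
Difference: 10055.6269 − 10231.12 = -175.4931, i.e. -175.49 to two decimal places.
The peach type would prefer the pooling outcome.

-175.49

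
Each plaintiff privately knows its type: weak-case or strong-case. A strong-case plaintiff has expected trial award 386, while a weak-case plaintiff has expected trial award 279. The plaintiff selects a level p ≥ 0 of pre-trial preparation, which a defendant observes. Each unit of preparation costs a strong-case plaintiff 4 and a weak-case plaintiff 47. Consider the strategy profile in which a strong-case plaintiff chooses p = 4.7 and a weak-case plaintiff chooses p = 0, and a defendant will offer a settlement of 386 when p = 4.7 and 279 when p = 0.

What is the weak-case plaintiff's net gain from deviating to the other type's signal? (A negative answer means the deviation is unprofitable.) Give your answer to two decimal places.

-113.90

Playing p = 0 the weak-case plaintiff receives 279.
Deviating to p = 4.7 brings payment 386 at cost 47 × 4.7 = 220.9, netting 165.1.
Gain from deviating: 165.1 − 279 = -113.90.
The gain is negative, so the weak-case type's incentive-compatibility constraint is satisfied.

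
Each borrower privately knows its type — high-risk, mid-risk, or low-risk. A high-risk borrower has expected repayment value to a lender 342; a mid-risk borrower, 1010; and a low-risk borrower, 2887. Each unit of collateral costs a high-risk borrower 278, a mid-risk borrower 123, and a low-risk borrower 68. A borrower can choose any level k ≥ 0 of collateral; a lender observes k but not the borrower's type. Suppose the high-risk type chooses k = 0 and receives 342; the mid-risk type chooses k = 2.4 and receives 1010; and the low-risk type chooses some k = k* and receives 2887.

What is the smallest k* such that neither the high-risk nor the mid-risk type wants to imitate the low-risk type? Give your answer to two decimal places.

17.66

High-risk type (on-path payoff 342) won't mimic when 342 ≥ 2887 − 278·k*, i.e. k* ≥ 9.15.
Mid-risk type (on-path payoff 1010 − 123×2.4 = 714.8) won't mimic when 714.8 ≥ 2887 − 123·k*, i.e. k* ≥ 17.66.
Both must hold, so k* = max(9.15, 17.66) = 17.66. The mid-risk type's constraint binds.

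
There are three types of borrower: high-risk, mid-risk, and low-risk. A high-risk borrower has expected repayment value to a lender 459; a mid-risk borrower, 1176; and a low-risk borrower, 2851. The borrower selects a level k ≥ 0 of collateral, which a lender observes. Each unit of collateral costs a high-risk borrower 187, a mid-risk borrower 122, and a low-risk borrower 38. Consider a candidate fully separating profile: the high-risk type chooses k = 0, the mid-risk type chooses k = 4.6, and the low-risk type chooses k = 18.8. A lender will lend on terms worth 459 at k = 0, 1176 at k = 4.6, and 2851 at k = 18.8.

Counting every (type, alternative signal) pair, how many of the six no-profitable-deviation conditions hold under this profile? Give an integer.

High-risk (own payoff 459): to k=4.6 gives 1176 − 187×4.6 = 315.8 → no gain ✓; to k=18.8 gives 2851 − 187×18.8 = -664.6 → no gain ✓.
Mid-risk (own payoff 1176 − 122×4.6 = 614.8): to k=0 gives 459 → no gain ✓; to k=18.8 gives 2851 − 122×18.8 = 557.4 → no gain ✓.
Low-risk (own payoff 2851 − 38×18.8 = 2136.6): to k=0 gives 459 → no gain ✓; to k=4.6 gives 1176 − 38×4.6 = 1001.2 → no gain ✓.
6 of the 6 constraints hold; this profile is a separating equilibrium.

6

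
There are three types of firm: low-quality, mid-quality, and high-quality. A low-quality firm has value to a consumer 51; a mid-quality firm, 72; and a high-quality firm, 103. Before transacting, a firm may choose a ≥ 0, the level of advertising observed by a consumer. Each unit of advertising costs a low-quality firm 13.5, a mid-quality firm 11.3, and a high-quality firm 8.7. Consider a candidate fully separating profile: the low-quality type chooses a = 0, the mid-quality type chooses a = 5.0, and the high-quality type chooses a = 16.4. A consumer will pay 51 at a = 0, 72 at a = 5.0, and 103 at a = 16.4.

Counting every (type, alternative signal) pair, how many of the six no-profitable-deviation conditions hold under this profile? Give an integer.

Mid-quality (own payoff 72 − 11.3×5.0 = 15.5): to a=0 gives 51 → profitable ✗; to a=16.4 gives 103 − 11.3×16.4 = -82.32 → no gain ✓.
High-quality (own payoff 103 − 8.7×16.4 = -39.68): to a=0 gives 51 → profitable ✗; to a=5.0 gives 72 − 8.7×5.0 = 28.5 → profitable ✗.
Low-quality (own payoff 51): to a=5.0 gives 72 − 13.5×5.0 = 4.5 → no gain ✓; to a=16.4 gives 103 − 13.5×16.4 = -118.4 → no gain ✓.
3 of the 6 constraints hold; not an equilibrium.

3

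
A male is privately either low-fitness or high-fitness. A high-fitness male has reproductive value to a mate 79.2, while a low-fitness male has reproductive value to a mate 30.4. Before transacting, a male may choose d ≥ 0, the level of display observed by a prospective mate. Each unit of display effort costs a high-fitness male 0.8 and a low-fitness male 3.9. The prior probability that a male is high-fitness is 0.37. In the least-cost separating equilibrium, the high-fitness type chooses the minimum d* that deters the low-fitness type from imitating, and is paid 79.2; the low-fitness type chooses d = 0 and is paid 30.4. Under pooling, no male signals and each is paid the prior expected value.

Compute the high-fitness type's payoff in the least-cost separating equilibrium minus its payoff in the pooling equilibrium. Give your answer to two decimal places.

20.73

Least-cost separating signal: d* solves 30.4 = 79.2 − 3.9·d*, so d* = (79.2 − 30.4)/3.9 ≈ 12.5128.
High-fitness type's separating payoff: 79.2 − 0.8 × d* = 79.2 − 0.8 × (79.2 − 30.4)/3.9 = 79.2 − 39.04/3.9 ≈ 69.1897.
Pooling payoff: 0.37 × 79.2 + 0.63 × 30.4 = 48.456.
Difference: 69.1897 − 48.456 = 20.7337, i.e. 20.73 to two decimal places.
The high-fitness type prefers to separate.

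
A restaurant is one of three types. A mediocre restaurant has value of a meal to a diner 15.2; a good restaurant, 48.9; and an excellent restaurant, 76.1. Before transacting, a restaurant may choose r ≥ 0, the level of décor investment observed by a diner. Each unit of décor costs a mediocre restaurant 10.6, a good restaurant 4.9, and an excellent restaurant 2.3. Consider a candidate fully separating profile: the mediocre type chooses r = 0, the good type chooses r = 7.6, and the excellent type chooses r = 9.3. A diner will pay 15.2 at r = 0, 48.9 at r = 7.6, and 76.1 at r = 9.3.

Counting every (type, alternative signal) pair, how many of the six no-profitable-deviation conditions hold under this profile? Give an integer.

Good (own payoff 48.9 − 4.9×7.6 = 11.66): to r=0 gives 15.2 → profitable ✗; to r=9.3 gives 76.1 − 4.9×9.3 = 30.53 → profitable ✗.
Excellent (own payoff 76.1 − 2.3×9.3 = 54.71): to r=0 gives 15.2 → no gain ✓; to r=7.6 gives 48.9 − 2.3×7.6 = 31.42 → no gain ✓.
Mediocre (own payoff 15.2): to r=7.6 gives 48.9 − 10.6×7.6 = -31.66 → no gain ✓; to r=9.3 gives 76.1 − 10.6×9.3 = -22.48 → no gain ✓.
4 of the 6 constraints hold; not an equilibrium.

4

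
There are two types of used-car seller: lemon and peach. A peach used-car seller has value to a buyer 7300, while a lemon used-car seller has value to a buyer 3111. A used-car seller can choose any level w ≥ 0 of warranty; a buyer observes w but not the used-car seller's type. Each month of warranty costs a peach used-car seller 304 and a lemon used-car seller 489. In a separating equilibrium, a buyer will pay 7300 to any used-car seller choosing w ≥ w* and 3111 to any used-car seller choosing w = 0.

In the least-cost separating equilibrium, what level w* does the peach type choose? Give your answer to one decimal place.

8.6

A lemon used-car seller choosing w = 0 receives 3111.
Imitating at w* instead would pay 7300 at cost 489·w*, netting 7300 − 489·w*.
Indifference: 3111 = 7300 − 489·w*, so w* = (7300 − 3111) / 489 ≈ 8.6.
At w* the lemon type's incentive constraint just binds; the peach type strictly prefers w* since its per-unit cost is lower.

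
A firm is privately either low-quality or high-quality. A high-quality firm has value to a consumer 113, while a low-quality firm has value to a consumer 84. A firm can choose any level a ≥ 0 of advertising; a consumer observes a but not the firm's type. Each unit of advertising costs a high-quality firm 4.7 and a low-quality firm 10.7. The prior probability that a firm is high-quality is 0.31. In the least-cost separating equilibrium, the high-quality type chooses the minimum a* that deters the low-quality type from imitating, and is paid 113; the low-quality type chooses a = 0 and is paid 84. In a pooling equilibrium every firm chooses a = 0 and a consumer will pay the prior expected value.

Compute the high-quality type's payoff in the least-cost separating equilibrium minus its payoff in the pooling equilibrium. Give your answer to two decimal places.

7.27

Least-cost separating signal: a* solves 84 = 113 − 10.7·a*, so a* = (113 − 84)/10.7 ≈ 2.7103.
High-quality type's separating payoff: 113 − 4.7 × a* = 113 − 4.7 × (113 − 84)/10.7 = 113 − 136.3/10.7 ≈ 100.2617.
Pooling payoff: 0.31 × 113 + 0.69 × 84 = 92.99.
Difference: 100.2617 − 92.99 = 7.2717, i.e. 7.27 to two decimal places.
The high-quality type prefers to separate.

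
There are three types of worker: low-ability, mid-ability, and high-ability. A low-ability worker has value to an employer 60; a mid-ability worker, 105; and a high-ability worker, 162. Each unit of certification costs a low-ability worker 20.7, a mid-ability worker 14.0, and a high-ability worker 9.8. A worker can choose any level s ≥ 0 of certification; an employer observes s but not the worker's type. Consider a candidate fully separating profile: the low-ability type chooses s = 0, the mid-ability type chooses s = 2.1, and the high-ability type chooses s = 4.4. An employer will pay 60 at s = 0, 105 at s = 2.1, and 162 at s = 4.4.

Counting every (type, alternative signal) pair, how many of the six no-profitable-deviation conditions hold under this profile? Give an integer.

3

Mid-ability (own payoff 105 − 14.0×2.1 = 75.6): to s=0 gives 60 → no gain ✓; to s=4.4 gives 162 − 14.0×4.4 = 100.4 → profitable ✗.
High-ability (own payoff 162 − 9.8×4.4 = 118.88): to s=0 gives 60 → no gain ✓; to s=2.1 gives 105 − 9.8×2.1 = 84.42 → no gain ✓.
Low-ability (own payoff 60): to s=2.1 gives 105 − 20.7×2.1 = 61.53 → profitable ✗; to s=4.4 gives 162 − 20.7×4.4 = 70.92 → profitable ✗.
3 of the 6 constraints hold; not an equilibrium.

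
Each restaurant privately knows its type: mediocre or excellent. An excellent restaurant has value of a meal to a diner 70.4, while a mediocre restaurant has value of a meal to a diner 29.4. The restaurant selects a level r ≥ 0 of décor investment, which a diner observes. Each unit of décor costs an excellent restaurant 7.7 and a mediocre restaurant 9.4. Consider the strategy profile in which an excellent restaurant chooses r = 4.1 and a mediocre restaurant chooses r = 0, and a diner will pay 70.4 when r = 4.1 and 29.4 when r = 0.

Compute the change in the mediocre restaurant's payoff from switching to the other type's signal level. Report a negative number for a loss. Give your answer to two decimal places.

Playing r = 0 the mediocre restaurant receives 29.4.
Deviating to r = 4.1 brings payment 70.4 at cost 9.4 × 4.1 = 38.54, netting 31.86.
Gain from deviating: 31.86 − 29.4 = 2.46.
The gain is positive, so the mediocre type's incentive-compatibility constraint is violated — this profile is not a separating equilibrium.

2.46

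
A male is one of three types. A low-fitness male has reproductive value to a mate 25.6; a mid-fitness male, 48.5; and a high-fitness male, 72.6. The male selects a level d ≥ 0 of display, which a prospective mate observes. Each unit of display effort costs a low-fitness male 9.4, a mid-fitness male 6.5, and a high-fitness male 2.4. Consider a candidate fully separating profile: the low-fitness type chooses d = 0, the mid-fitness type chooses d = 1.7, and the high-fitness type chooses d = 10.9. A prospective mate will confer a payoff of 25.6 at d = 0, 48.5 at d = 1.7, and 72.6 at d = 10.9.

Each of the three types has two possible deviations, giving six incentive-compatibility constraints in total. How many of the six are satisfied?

Low-fitness (own payoff 25.6): to d=1.7 gives 48.5 − 9.4×1.7 = 32.52 → profitable ✗; to d=10.9 gives 72.6 − 9.4×10.9 = -29.86 → no gain ✓.
High-fitness (own payoff 72.6 − 2.4×10.9 = 46.44): to d=0 gives 25.6 → no gain ✓; to d=1.7 gives 48.5 − 2.4×1.7 = 44.42 → no gain ✓.
Mid-fitness (own payoff 48.5 − 6.5×1.7 = 37.45): to d=0 gives 25.6 → no gain ✓; to d=10.9 gives 72.6 − 6.5×10.9 = 1.75 → no gain ✓.
5 of the 6 constraints hold; not an equilibrium.

5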